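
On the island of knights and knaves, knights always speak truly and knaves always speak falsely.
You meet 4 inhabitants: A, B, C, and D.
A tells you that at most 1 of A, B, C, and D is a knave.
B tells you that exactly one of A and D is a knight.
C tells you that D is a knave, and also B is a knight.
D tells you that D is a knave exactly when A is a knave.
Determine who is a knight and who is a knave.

Suppose A is a knave. Then A's statement "at most 1 of A, B, C, and D is a knave" would have to be false. Checking the 8 ways to assign the others, none is consistent with every speaker.
(For instance, with B=knight, C=knight, D=knave, B's claim "exactly one of A and D is a knight" comes out false where it would need to be true.)
So A must be a knight, making "at most 1 of A, B, C, and D is a knave" true. Taking A=knight, B=knight, C=knight, D=knave, each remaining statement checks out:
  B (knight): "exactly one of A and D is a knight" — true. ✓
  C (knight): "D is a knave, and also B is a knight" — true. ✓
  D (knave): "D is a knave exactly when A is a knave" — false. ✓
This is the unique consistent assignment.

Knights: A, B, and C. Knaves: D.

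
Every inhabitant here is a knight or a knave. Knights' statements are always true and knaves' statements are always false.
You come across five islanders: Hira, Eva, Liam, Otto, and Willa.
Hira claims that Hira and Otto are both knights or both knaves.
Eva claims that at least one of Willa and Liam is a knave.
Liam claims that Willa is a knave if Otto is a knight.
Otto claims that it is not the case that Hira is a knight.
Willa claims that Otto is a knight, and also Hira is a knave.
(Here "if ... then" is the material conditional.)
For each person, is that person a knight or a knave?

Hira is a knave, Eva is a knight, Liam is a knave, Otto is a knight, and Willa is a knight.

Suppose Hira is a knight. Then Hira's statement "Hira and Otto are both knights or both knaves" would have to be true. Checking the 16 ways to assign the others, none is consistent with every speaker.
(For instance, with Eva=knight, Liam=knave, Otto=knight, Willa=knight, Otto's claim "it is not the case that Hira is a knight" comes out false where it would need to be true.)
So Hira must be a knave, making "Hira and Otto are both knights or both knaves" false. Taking Hira=knave, Eva=knight, Liam=knave, Otto=knight, Willa=knight, each remaining statement checks out:
  Eva (knight): "at least one of Willa and Liam is a knave" — true. ✓
  Liam (knave): "Willa is a knave if Otto is a knight" — false. ✓
  Otto (knight): "it is not the case that Hira is a knight" — true. ✓
  Willa (knight): "Otto is a knight, and also Hira is a knave" — true. ✓
This is the unique consistent assignment.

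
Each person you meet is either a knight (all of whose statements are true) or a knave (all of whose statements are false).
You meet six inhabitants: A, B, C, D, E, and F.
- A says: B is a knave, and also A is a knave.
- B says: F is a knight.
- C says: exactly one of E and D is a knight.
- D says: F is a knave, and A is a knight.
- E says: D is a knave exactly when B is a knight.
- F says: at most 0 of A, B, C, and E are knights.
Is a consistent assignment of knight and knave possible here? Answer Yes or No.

No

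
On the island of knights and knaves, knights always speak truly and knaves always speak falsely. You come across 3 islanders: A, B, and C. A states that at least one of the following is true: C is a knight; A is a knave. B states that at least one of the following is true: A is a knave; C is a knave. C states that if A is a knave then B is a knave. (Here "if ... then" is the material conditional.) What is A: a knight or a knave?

A is a knight.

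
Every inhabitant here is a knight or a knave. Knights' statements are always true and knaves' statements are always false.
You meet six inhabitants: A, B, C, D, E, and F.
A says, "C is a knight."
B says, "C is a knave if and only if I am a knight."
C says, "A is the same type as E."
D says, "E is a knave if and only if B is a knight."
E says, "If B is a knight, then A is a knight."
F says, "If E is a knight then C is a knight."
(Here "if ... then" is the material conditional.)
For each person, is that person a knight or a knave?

A is a knave, B is a knave, C is a knave, D is a knight, E is a knight, and F is a knave.

A is a knave; "C is a knight" is False, as required.
As a knave, B's statement "C is a knave if and only if I am a knight" should be False; it is.
C (knave): "A is the same type as E" — False. ✓
D is a knight; "E is a knave if and only if B is a knight" is True, as required.
E (knight): "if B is a knight, then A is a knight" — True. ✓
F is a knave, and the claim "if E is a knight then C is a knight" is indeed False.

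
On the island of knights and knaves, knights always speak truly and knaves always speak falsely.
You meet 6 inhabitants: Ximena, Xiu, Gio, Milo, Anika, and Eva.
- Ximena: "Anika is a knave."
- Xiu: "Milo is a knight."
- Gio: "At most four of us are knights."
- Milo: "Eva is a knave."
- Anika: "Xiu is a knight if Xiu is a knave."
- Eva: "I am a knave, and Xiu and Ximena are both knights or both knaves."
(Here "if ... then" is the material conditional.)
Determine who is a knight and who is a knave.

Ximena is a knave, Xiu is a knight, Gio is a knight, Milo is a knight, Anika is a knight, and Eva is a knave.

Ximena (knave): "Anika is a knave" — False. ✓
As a knight, Xiu's statement "Milo is a knight" should be True; it is.
Gio is a knight, so "at most four of us are knights" must be True — and it is.
Since Milo is a knight, "Eva is a knave" needs to be True, which holds.
Since Anika is a knight, "Xiu is a knight if Xiu is a knave" needs to be True, which holds.
As a knave, Eva's statement "I am a knave, and Xiu and Ximena are both knights or both knaves" should be False; it is.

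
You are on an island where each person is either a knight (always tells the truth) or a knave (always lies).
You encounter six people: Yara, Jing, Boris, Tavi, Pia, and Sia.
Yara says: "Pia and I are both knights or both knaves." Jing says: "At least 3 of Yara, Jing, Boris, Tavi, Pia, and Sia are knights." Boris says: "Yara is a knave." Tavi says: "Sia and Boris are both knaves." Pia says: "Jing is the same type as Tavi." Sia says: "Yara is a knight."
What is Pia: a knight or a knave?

Pia is a knight.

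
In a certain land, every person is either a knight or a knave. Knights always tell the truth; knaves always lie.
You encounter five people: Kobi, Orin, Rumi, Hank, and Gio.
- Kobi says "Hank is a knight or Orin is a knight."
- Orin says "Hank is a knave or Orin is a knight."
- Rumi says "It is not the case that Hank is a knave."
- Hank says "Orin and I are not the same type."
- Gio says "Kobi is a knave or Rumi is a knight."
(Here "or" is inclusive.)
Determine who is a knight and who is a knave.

Kobi is a knight, Orin is a knave, Rumi is a knight, Hank is a knight, and Gio is a knight.

Kobi is a knight, and the claim "Hank is a knight or Orin is a knight" is indeed true.
Orin is a knave, so "Hank is a knave or Orin is a knight" must be false — and it is.
As a knight, Rumi's statement "it is not the case that Hank is a knave" should be true; it is.
Hank is a knight; "Orin and I are not the same type" is true, as required.
Gio is a knight, so "Kobi is a knave or Rumi is a knight" must be true — and it is.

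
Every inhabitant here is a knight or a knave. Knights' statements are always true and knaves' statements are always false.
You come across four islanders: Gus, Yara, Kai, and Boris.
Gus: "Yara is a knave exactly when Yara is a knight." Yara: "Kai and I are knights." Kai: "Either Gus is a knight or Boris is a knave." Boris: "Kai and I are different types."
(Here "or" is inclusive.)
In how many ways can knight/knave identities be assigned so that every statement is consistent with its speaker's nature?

1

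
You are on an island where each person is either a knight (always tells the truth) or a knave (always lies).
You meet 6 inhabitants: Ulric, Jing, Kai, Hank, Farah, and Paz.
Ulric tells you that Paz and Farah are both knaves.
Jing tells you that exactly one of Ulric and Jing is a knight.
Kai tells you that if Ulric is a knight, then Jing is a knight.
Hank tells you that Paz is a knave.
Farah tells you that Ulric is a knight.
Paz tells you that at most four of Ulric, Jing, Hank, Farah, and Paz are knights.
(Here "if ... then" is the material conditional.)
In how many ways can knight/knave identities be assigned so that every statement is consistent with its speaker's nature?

2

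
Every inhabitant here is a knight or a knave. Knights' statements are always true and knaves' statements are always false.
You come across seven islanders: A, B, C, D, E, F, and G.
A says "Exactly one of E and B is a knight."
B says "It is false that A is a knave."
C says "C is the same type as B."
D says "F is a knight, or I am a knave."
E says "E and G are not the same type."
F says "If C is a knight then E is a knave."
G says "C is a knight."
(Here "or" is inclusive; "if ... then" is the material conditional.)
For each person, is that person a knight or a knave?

A is a knight, B is a knight, C is a knave, D is a knight, E is a knave, F is a knight, and G is a knave.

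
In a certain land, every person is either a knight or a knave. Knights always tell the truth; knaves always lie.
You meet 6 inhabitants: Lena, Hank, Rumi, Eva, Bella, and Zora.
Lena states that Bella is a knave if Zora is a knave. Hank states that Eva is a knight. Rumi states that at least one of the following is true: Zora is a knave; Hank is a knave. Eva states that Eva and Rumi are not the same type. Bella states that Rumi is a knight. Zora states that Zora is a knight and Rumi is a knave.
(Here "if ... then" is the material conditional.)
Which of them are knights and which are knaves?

Lena is a knight, Hank is a knight, Rumi is a knave, Eva is a knight, Bella is a knave, and Zora is a knight.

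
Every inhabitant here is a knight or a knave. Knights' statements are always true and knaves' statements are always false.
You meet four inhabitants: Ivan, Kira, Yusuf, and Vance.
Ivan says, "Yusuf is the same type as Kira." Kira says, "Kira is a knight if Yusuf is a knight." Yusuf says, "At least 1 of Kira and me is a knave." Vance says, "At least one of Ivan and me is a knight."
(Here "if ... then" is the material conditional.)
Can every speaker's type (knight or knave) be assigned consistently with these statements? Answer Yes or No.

Yes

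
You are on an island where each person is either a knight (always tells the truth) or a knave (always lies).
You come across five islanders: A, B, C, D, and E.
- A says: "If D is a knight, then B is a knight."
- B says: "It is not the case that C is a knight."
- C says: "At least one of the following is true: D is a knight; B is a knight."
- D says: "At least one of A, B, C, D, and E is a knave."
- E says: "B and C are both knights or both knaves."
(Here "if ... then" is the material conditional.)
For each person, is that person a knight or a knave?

Knights: C and D. Knaves: A, B, and E.

A is a knave; "if D is a knight, then B is a knight" is False, as required.
As a knave, B's statement "it is not the case that C is a knight" should be False; it is.
C is a knight; "at least one of the following is true: D is a knight; B is a knight" is true, as required.
Since D is a knight, "at least one of A, B, C, D, and E is a knave" needs to be true, which holds.
E is a knave, so "B and C are both knights or both knaves" must be False — and it is.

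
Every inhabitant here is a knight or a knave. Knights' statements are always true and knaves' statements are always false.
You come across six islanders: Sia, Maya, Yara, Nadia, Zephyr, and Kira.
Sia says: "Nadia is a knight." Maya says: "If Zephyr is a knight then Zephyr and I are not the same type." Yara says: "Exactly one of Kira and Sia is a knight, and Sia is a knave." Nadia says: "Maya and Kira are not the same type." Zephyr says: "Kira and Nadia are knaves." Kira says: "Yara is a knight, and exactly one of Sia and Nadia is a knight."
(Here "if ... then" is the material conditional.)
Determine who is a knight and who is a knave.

As a knight, Sia's statement "Nadia is a knight" should be True; it is.
Maya is a knight, so "if Zephyr is a knight then Zephyr and I are not the same type" must be True — and it is.
Yara is a knave; "exactly one of Kira and Sia is a knight, and Sia is a knave" is false, as required.
Nadia is a knight, and the claim "Maya and Kira are not the same type" is indeed True.
Zephyr (knave): "Kira and Nadia are knaves" — false. ✓
Since Kira is a knave, "Yara is a knight, and exactly one of Sia and Nadia is a knight" needs to be false, which holds.

Sia is a knight, Maya is a knight, Yara is a knave, Nadia is a knight, Zephyr is a knave, and Kira is a knave.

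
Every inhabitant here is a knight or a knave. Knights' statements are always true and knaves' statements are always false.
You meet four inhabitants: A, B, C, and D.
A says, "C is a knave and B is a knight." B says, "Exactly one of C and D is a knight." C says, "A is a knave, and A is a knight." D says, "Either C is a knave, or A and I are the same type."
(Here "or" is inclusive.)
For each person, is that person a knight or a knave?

Knights: A, B, and D. Knaves: C.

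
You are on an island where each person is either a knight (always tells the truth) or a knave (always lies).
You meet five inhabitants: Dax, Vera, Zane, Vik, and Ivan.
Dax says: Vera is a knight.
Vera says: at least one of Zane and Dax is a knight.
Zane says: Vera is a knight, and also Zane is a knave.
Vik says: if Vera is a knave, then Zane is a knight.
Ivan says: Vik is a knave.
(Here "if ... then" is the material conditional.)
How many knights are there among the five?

The unique consistent assignment is Dax=knave, Vera=knave, Zane=knave, Vik=knave, Ivan=knight.
That has 1 knight.

1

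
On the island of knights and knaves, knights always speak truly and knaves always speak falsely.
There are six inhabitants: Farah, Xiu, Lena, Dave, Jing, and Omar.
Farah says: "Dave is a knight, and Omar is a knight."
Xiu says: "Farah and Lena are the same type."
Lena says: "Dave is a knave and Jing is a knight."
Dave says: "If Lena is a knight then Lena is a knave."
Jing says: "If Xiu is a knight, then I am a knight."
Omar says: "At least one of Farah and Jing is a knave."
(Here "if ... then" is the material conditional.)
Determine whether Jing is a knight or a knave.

Consistent assignments: {Farah=knave, Xiu=knave, Lena=knight, Dave=knave, Jing=knight, Omar=knight}
In every consistent assignment, Jing is a knight.

Jing is a knight.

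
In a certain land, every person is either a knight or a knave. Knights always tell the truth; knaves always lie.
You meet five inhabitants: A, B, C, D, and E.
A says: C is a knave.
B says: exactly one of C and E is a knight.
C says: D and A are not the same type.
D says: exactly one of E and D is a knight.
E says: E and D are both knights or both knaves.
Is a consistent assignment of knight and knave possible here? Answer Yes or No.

Yes

One consistent assignment: A=knight, B=knave, C=knave, D=knight, E=knave.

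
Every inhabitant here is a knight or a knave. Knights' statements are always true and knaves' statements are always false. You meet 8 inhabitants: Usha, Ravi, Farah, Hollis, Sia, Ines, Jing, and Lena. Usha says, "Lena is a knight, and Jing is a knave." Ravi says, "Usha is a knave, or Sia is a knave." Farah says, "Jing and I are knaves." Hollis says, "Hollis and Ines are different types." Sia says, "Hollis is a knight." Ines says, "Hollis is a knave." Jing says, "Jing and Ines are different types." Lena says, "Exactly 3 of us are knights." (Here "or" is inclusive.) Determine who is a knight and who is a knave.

Usha is a knave, so "Lena is a knight, and Jing is a knave" must be False — and it is.
As a knight, Ravi's statement "Usha is a knave, or Sia is a knave" should be True; it is.
Since Farah is a knave, "Jing and I are knaves" needs to be False, which holds.
Hollis is a knight; "Hollis and Ines are different types" is True, as required.
Sia is a knight, so "Hollis is a knight" must be True — and it is.
Ines (knave): "Hollis is a knave" — False. ✓
Jing is a knight, so "Jing and Ines are different types" must be True — and it is.
Since Lena is a knave, "exactly 3 of us are knights" needs to be False, which holds.

Usha is a knave, Ravi is a knight, Farah is a knave, Hollis is a knight, Sia is a knight, Ines is a knave, Jing is a knight, and Lena is a knave.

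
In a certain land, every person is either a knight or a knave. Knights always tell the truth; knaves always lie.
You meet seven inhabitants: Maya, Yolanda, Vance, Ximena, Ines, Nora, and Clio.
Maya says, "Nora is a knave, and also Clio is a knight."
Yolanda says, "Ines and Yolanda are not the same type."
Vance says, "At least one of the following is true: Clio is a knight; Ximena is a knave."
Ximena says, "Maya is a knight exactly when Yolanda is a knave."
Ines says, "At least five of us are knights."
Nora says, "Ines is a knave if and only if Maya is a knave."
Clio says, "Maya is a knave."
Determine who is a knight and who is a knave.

Maya is a knave, Yolanda is a knave, Vance is a knight, Ximena is a knave, Ines is a knave, Nora is a knight, and Clio is a knight.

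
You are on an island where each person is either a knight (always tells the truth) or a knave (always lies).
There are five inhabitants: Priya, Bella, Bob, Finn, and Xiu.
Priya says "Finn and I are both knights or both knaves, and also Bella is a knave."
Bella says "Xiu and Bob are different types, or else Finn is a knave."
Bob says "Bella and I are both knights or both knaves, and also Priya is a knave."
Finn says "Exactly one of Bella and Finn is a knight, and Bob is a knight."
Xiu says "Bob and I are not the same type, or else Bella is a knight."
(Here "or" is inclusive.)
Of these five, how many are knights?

2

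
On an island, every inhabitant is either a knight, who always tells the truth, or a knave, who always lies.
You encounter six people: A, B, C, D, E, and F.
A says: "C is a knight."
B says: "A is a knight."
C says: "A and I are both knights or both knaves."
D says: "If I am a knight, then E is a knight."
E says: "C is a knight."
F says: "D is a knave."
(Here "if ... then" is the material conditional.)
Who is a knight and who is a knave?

As a knight, A's statement "C is a knight" should be True; it is.
As a knight, B's statement "A is a knight" should be True; it is.
C is a knight; "A and I are both knights or both knaves" is True, as required.
D is a knight, so "if I am a knight, then E is a knight" must be True — and it is.
E (knight): "C is a knight" — True. ✓
F is a knave; "D is a knave" is false, as required.

Knights: A, B, C, D, and E. Knaves: F.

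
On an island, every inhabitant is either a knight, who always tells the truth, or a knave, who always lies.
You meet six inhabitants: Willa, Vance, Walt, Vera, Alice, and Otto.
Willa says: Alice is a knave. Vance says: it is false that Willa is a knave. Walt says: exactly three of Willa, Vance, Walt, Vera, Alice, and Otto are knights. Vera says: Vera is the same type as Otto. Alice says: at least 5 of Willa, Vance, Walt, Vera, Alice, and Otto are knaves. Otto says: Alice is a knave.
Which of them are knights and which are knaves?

Since Willa is a knight, "Alice is a knave" needs to be true, which holds.
Since Vance is a knight, "it is false that Willa is a knave" needs to be true, which holds.
Walt (knave): "exactly three of Willa, Vance, Walt, Vera, Alice, and Otto are knights" — false. ✓
Since Vera is a knight, "Vera is the same type as Otto" needs to be true, which holds.
Alice is a knave, and the claim "at least 5 of Willa, Vance, Walt, Vera, Alice, and Otto are knaves" is indeed false.
Otto is a knight; "Alice is a knave" is true, as required.

Willa is a knight, Vance is a knight, Walt is a knave, Vera is a knight, Alice is a knave, and Otto is a knight.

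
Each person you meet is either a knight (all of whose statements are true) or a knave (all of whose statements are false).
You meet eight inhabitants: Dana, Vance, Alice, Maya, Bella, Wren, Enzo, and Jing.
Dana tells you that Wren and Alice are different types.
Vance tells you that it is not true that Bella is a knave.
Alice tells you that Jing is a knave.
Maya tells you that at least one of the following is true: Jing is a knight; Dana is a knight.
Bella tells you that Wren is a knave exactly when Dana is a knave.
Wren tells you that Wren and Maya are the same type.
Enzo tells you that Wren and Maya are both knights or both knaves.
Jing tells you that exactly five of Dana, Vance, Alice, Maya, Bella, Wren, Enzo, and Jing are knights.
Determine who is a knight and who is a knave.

Knights: Dana, Alice, and Maya. Knaves: Vance, Bella, Wren, Enzo, and Jing.

Dana is a knight, and the claim "Wren and Alice are different types" is indeed true.
As a knave, Vance's statement "it is not true that Bella is a knave" should be false; it is.
Alice is a knight; "Jing is a knave" is true, as required.
Maya is a knight; "at least one of the following is true: Jing is a knight; Dana is a knight" is true, as required.
Bella is a knave; "Wren is a knave exactly when Dana is a knave" is false, as required.
Wren is a knave, and the claim "Wren and Maya are the same type" is indeed false.
As a knave, Enzo's statement "Wren and Maya are both knights or both knaves" should be false; it is.
Jing is a knave; "exactly five of Dana, Vance, Alice, Maya, Bella, Wren, Enzo, and Jing are knights" is false, as required.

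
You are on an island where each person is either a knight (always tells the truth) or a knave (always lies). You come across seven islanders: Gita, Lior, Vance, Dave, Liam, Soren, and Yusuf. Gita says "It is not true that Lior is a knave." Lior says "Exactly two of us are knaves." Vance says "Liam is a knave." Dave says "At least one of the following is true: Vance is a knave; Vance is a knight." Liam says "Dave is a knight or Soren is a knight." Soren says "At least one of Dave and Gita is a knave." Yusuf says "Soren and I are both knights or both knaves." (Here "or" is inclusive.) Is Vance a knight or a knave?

Vance is a knave.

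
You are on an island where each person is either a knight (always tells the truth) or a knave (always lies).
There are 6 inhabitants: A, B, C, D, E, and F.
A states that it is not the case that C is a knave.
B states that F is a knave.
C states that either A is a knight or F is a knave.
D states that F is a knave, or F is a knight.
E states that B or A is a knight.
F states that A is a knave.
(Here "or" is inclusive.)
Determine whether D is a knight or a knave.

D is a knight.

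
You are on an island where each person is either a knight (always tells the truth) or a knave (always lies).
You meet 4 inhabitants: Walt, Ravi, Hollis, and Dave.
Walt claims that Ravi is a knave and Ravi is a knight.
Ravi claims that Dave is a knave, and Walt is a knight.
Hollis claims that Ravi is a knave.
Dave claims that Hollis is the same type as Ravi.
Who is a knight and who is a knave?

Knights: Hollis. Knaves: Walt, Ravi, and Dave.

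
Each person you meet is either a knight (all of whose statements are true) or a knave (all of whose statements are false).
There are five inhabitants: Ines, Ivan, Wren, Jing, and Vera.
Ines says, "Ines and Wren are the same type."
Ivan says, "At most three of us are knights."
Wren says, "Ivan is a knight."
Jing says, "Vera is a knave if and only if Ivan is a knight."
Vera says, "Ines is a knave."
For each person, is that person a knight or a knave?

Knights: Ivan, Wren, and Vera. Knaves: Ines and Jing.

Ines (knave): "Ines and Wren are the same type" — False. ✓
Ivan is a knight; "at most three of us are knights" is true, as required.
Wren is a knight, so "Ivan is a knight" must be true — and it is.
Jing (knave): "Vera is a knave if and only if Ivan is a knight" — False. ✓
As a knight, Vera's statement "Ines is a knave" should be true; it is.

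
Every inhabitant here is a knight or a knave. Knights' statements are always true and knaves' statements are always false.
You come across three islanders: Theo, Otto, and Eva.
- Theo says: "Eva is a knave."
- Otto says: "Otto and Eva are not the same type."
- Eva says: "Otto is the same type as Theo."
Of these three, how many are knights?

1

The unique consistent assignment is Theo=knight, Otto=knave, Eva=knave.
That has 1 knight.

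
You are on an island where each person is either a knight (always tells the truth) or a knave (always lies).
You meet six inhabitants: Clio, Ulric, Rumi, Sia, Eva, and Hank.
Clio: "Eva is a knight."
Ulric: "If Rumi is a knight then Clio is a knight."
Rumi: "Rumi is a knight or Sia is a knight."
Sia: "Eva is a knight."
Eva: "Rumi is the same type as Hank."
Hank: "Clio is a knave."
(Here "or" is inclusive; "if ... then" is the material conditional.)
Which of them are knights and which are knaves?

Since Clio is a knave, "Eva is a knight" needs to be false, which holds.
Ulric is a knight, and the claim "if Rumi is a knight then Clio is a knight" is indeed True.
Rumi (knave): "Rumi is a knight or Sia is a knight" — false. ✓
Since Sia is a knave, "Eva is a knight" needs to be false, which holds.
As a knave, Eva's statement "Rumi is the same type as Hank" should be false; it is.
As a knight, Hank's statement "Clio is a knave" should be True; it is.

Clio is a knave, Ulric is a knight, Rumi is a knave, Sia is a knave, Eva is a knave, and Hank is a knight.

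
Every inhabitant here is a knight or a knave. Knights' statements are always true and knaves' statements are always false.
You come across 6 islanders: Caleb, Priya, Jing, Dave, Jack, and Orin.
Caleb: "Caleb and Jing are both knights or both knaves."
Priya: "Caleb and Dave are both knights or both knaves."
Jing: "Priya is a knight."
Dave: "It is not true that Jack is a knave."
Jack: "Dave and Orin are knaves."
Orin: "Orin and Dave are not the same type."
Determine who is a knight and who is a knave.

Caleb is a knave, Priya is a knight, Jing is a knight, Dave is a knave, Jack is a knave, and Orin is a knight.

Caleb is a knave, so "Caleb and Jing are both knights or both knaves" must be false — and it is.
As a knight, Priya's statement "Caleb and Dave are both knights or both knaves" should be true; it is.
As a knight, Jing's statement "Priya is a knight" should be true; it is.
Since Dave is a knave, "it is not true that Jack is a knave" needs to be false, which holds.
Jack (knave): "Dave and Orin are knaves" — false. ✓
As a knight, Orin's statement "Orin and Dave are not the same type" should be true; it is.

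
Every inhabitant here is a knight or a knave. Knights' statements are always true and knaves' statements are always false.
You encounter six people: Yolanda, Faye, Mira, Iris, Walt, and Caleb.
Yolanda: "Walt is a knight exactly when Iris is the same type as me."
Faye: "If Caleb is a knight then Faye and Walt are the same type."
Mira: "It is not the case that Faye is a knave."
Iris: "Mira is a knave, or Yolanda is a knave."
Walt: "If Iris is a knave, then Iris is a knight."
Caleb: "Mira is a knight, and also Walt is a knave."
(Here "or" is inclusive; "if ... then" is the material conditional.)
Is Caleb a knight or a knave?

Consistent assignments: {Yolanda=knave, Faye=knight, Mira=knight, Iris=knight, Walt=knight, Caleb=knave}
In every consistent assignment, Caleb is a knave.

Caleb is a knave.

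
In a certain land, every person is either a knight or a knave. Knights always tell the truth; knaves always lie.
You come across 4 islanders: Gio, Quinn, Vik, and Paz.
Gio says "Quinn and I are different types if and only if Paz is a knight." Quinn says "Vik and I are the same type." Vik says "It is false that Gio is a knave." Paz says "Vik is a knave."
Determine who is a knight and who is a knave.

Gio is a knight, Quinn is a knight, Vik is a knight, and Paz is a knave.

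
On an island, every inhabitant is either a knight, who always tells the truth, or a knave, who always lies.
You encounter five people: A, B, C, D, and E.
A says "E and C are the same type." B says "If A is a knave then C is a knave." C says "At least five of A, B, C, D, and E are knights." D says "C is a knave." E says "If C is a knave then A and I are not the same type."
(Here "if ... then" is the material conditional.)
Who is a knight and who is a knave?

A is a knave, B is a knight, C is a knave, D is a knight, and E is a knight.

A (knave): "E and C are the same type" — False. ✓
Since B is a knight, "if A is a knave then C is a knave" needs to be true, which holds.
Since C is a knave, "at least five of A, B, C, D, and E are knights" needs to be False, which holds.
D is a knight, and the claim "C is a knave" is indeed true.
E is a knight; "if C is a knave then A and I are not the same type" is true, as required.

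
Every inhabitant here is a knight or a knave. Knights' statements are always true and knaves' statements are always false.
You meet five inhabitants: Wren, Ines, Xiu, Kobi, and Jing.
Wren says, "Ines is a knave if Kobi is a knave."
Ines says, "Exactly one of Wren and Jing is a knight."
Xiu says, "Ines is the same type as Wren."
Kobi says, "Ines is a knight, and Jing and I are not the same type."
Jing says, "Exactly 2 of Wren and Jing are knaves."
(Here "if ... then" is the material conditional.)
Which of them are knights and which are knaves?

Wren is a knight, Ines is a knight, Xiu is a knight, Kobi is a knight, and Jing is a knave.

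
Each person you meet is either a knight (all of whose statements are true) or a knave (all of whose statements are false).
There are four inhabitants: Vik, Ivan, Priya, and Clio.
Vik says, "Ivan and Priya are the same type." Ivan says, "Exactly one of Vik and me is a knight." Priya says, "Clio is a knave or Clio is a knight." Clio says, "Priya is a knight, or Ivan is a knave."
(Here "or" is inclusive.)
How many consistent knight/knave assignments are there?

Consistent assignments:
  Vik=knave, Ivan=knave, Priya=knight, Clio=knight

1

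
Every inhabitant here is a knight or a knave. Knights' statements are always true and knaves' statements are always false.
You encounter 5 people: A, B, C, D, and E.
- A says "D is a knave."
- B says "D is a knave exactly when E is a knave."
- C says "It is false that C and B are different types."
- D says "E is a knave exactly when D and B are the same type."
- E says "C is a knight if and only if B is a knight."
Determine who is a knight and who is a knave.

Knights: A and B. Knaves: C, D, and E.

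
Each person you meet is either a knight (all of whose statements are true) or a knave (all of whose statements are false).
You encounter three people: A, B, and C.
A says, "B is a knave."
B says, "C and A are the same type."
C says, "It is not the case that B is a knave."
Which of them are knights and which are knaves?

Suppose A is a knave. Then A's statement "B is a knave" would have to be false. Checking the 4 ways to assign the others, none is consistent with every speaker.
(For instance, with B=knave, C=knave, A's claim "B is a knave" comes out true where it would need to be false.)
So A must be a knight, making "B is a knave" true. Taking A=knight, B=knave, C=knave, each remaining statement checks out:
  B (knave): "C and A are the same type" — false. ✓
  C (knave): "it is not the case that B is a knave" — false. ✓
This is the unique consistent assignment.

A is a knight, B is a knave, and C is a knave.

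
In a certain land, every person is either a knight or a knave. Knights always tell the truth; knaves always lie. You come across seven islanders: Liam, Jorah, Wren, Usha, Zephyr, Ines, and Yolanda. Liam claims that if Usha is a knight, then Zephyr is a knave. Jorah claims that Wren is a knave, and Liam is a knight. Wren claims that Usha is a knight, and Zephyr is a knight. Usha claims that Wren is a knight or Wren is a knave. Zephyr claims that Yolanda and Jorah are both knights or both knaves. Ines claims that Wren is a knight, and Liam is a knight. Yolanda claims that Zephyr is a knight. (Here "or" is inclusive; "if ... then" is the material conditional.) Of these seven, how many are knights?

3

The unique consistent assignment is Liam=knight, Jorah=knight, Wren=knave, Usha=knight, Zephyr=knave, Ines=knave, Yolanda=knave.
That has 3 knights.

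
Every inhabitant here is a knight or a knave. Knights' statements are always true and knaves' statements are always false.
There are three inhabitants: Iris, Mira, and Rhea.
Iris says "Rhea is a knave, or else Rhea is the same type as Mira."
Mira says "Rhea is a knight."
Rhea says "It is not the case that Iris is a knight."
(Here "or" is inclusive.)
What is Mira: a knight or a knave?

Mira is a knave.

Consistent assignments: {Iris=knight, Mira=knave, Rhea=knave}
In every consistent assignment, Mira is a knave.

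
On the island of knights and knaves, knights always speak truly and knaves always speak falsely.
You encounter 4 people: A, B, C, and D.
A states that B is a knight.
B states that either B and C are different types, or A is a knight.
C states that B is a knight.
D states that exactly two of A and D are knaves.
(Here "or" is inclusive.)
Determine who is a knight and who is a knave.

A is a knight, B is a knight, C is a knight, and D is a knave.

A (knight): "B is a knight" — True. ✓
B (knight): "either B and C are different types, or A is a knight" — True. ✓
C is a knight, so "B is a knight" must be True — and it is.
Since D is a knave, "exactly two of A and D are knaves" needs to be False, which holds.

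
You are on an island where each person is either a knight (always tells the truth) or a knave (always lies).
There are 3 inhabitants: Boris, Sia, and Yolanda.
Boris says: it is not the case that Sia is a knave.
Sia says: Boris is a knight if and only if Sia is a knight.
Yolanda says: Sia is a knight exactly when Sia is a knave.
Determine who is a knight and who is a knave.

Boris is a knight, Sia is a knight, and Yolanda is a knave.

Since Boris is a knight, "it is not the case that Sia is a knave" needs to be True, which holds.
Sia is a knight, and the claim "Boris is a knight if and only if Sia is a knight" is indeed True.
As a knave, Yolanda's statement "Sia is a knight exactly when Sia is a knave" should be false; it is.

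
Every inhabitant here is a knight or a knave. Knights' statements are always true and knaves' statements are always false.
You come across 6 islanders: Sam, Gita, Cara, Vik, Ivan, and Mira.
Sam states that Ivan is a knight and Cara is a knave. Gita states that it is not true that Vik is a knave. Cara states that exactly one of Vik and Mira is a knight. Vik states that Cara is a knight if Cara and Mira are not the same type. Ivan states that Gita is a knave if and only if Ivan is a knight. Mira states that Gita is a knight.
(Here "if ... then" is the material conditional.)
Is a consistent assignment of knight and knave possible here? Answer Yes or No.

No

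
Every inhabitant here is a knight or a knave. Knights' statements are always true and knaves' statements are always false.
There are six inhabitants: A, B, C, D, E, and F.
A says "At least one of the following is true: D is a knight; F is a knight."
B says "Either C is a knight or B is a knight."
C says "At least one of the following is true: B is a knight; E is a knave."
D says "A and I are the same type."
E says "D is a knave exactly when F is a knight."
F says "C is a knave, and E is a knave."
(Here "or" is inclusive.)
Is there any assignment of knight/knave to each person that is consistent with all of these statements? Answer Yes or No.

Yes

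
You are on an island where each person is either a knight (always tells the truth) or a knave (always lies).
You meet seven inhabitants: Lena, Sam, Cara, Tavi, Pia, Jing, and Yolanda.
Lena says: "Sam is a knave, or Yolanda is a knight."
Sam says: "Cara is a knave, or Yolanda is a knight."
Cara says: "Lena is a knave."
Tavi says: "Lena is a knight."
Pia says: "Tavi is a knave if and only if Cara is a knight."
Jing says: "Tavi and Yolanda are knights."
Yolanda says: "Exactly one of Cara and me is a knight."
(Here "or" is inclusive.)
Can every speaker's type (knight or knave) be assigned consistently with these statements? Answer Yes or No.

One consistent assignment: Lena=knight, Sam=knight, Cara=knave, Tavi=knight, Pia=knight, Jing=knight, Yolanda=knight.

Yes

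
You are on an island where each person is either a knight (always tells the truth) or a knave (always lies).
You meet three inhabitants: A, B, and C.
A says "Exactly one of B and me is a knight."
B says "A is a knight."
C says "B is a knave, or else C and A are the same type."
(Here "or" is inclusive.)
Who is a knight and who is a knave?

Suppose A is a knight. Then A's statement "exactly one of B and me is a knight" would have to be true. Checking the 4 ways to assign the others, none is consistent with every speaker.
(For instance, with B=knave, C=knight, B's claim "A is a knight" comes out true where it would need to be false.)
So A must be a knave, making "exactly one of B and me is a knight" false. Taking A=knave, B=knave, C=knight, each remaining statement checks out:
  B (knave): "A is a knight" — false. ✓
  C (knight): "B is a knave, or else C and A are the same type" — true. ✓
This is the unique consistent assignment.

A is a knave, B is a knave, and C is a knight.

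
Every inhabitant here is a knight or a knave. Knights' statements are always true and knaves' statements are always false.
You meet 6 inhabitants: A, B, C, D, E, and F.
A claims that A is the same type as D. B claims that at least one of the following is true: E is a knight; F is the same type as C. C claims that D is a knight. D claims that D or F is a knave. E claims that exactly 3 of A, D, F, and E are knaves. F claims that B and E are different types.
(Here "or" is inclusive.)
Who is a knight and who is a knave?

A is a knight, B is a knave, C is a knight, D is a knight, E is a knave, and F is a knave.

A (knight): "A is the same type as D" — True. ✓
B (knave): "at least one of the following is true: E is a knight; F is the same type as C" — False. ✓
C is a knight, and the claim "D is a knight" is indeed True.
D is a knight; "D or F is a knave" is True, as required.
As a knave, E's statement "exactly 3 of A, D, F, and E are knaves" should be False; it is.
F is a knave, and the claim "B and E are different types" is indeed False.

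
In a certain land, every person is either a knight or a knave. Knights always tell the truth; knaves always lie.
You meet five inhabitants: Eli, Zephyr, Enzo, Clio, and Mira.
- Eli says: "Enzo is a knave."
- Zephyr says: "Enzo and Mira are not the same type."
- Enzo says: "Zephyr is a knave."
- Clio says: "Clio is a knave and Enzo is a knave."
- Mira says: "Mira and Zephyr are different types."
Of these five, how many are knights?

2

The unique consistent assignment is Eli=knave, Zephyr=knave, Enzo=knight, Clio=knave, Mira=knight.
That has 2 knights.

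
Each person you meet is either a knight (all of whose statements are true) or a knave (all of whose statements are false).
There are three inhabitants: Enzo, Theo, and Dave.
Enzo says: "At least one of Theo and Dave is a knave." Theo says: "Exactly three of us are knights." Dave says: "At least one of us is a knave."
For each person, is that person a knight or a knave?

Suppose Enzo is a knave. Then Enzo's statement "at least one of Theo and Dave is a knave" would have to be false. Checking the 4 ways to assign the others, none is consistent with every speaker.
(For instance, with Theo=knave, Dave=knight, Enzo's claim "at least one of Theo and Dave is a knave" comes out true where it would need to be false.)
So Enzo must be a knight, making "at least one of Theo and Dave is a knave" true. Taking Enzo=knight, Theo=knave, Dave=knight, each remaining statement checks out:
  Theo (knave): "exactly three of us are knights" — false. ✓
  Dave (knight): "at least one of us is a knave" — true. ✓
This is the unique consistent assignment.

Enzo is a knight, Theo is a knave, and Dave is a knight.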